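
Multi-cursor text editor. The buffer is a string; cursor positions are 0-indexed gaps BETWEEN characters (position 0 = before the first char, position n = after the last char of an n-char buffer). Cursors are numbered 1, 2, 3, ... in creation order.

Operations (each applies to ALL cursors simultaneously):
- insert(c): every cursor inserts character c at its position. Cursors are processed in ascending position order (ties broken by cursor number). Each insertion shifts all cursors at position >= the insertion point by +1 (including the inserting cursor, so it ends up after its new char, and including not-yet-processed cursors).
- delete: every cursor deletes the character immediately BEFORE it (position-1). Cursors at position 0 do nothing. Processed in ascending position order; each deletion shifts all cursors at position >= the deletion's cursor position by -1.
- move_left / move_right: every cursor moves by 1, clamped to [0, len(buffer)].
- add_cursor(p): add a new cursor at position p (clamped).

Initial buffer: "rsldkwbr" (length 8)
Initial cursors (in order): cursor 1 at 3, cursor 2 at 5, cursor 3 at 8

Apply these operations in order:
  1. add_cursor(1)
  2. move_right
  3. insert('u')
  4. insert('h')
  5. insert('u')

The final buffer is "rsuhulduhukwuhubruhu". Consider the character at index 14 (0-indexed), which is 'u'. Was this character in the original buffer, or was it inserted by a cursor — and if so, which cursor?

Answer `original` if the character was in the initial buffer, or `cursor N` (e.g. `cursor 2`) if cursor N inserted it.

Answer: cursor 2

Derivation:
After op 1 (add_cursor(1)): buffer="rsldkwbr" (len 8), cursors c4@1 c1@3 c2@5 c3@8, authorship ........
After op 2 (move_right): buffer="rsldkwbr" (len 8), cursors c4@2 c1@4 c2@6 c3@8, authorship ........
After op 3 (insert('u')): buffer="rsuldukwubru" (len 12), cursors c4@3 c1@6 c2@9 c3@12, authorship ..4..1..2..3
After op 4 (insert('h')): buffer="rsuhlduhkwuhbruh" (len 16), cursors c4@4 c1@8 c2@12 c3@16, authorship ..44..11..22..33
After op 5 (insert('u')): buffer="rsuhulduhukwuhubruhu" (len 20), cursors c4@5 c1@10 c2@15 c3@20, authorship ..444..111..222..333
Authorship (.=original, N=cursor N): . . 4 4 4 . . 1 1 1 . . 2 2 2 . . 3 3 3
Index 14: author = 2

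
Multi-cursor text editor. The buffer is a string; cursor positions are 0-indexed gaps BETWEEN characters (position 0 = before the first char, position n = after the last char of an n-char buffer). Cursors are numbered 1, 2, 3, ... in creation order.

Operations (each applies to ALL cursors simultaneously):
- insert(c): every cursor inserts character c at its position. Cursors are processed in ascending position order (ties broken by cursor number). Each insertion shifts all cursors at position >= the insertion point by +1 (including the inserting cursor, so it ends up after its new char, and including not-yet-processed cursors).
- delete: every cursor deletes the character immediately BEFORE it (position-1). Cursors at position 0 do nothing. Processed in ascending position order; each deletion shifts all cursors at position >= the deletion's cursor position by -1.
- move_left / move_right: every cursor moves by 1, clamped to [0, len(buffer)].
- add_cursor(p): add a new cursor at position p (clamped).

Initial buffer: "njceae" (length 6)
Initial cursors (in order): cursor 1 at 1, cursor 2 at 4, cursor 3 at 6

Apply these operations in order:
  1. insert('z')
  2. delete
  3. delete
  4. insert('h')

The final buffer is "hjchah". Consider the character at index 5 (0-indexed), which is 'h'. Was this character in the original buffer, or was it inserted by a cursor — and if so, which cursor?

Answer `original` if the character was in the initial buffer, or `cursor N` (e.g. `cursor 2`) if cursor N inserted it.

Answer: cursor 3

Derivation:
After op 1 (insert('z')): buffer="nzjcezaez" (len 9), cursors c1@2 c2@6 c3@9, authorship .1...2..3
After op 2 (delete): buffer="njceae" (len 6), cursors c1@1 c2@4 c3@6, authorship ......
After op 3 (delete): buffer="jca" (len 3), cursors c1@0 c2@2 c3@3, authorship ...
After op 4 (insert('h')): buffer="hjchah" (len 6), cursors c1@1 c2@4 c3@6, authorship 1..2.3
Authorship (.=original, N=cursor N): 1 . . 2 . 3
Index 5: author = 3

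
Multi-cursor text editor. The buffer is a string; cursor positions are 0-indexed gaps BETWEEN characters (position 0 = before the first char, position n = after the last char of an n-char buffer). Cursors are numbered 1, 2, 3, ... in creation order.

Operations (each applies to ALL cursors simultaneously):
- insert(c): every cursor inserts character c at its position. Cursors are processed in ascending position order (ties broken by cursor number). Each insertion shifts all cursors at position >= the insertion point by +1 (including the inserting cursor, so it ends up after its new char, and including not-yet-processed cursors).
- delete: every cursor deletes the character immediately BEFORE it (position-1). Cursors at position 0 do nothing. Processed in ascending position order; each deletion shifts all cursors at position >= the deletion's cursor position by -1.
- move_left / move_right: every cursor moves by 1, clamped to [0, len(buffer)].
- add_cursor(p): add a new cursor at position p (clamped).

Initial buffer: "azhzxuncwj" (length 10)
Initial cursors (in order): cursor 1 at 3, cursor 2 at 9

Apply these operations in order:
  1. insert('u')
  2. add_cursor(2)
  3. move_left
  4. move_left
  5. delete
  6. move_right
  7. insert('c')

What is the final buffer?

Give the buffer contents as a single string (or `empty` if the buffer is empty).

After op 1 (insert('u')): buffer="azhuzxuncwuj" (len 12), cursors c1@4 c2@11, authorship ...1......2.
After op 2 (add_cursor(2)): buffer="azhuzxuncwuj" (len 12), cursors c3@2 c1@4 c2@11, authorship ...1......2.
After op 3 (move_left): buffer="azhuzxuncwuj" (len 12), cursors c3@1 c1@3 c2@10, authorship ...1......2.
After op 4 (move_left): buffer="azhuzxuncwuj" (len 12), cursors c3@0 c1@2 c2@9, authorship ...1......2.
After op 5 (delete): buffer="ahuzxunwuj" (len 10), cursors c3@0 c1@1 c2@7, authorship ..1.....2.
After op 6 (move_right): buffer="ahuzxunwuj" (len 10), cursors c3@1 c1@2 c2@8, authorship ..1.....2.
After op 7 (insert('c')): buffer="achcuzxunwcuj" (len 13), cursors c3@2 c1@4 c2@11, authorship .3.11.....22.

Answer: achcuzxunwcuj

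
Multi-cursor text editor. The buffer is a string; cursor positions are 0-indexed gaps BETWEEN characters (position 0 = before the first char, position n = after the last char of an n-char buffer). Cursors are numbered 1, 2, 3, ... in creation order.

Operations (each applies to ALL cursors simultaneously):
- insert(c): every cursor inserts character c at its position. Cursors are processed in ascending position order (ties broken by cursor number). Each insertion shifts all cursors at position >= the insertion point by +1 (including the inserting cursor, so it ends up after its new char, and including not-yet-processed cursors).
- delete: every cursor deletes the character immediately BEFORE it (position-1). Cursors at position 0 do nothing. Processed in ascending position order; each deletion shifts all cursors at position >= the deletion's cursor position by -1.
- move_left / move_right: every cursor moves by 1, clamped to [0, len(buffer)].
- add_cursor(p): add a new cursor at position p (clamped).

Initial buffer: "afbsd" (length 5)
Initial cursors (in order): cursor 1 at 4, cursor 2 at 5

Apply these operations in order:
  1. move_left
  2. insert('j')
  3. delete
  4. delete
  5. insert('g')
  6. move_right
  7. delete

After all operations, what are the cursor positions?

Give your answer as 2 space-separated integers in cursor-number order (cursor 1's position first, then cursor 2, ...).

Answer: 3 3

Derivation:
After op 1 (move_left): buffer="afbsd" (len 5), cursors c1@3 c2@4, authorship .....
After op 2 (insert('j')): buffer="afbjsjd" (len 7), cursors c1@4 c2@6, authorship ...1.2.
After op 3 (delete): buffer="afbsd" (len 5), cursors c1@3 c2@4, authorship .....
After op 4 (delete): buffer="afd" (len 3), cursors c1@2 c2@2, authorship ...
After op 5 (insert('g')): buffer="afggd" (len 5), cursors c1@4 c2@4, authorship ..12.
After op 6 (move_right): buffer="afggd" (len 5), cursors c1@5 c2@5, authorship ..12.
After op 7 (delete): buffer="afg" (len 3), cursors c1@3 c2@3, authorship ..1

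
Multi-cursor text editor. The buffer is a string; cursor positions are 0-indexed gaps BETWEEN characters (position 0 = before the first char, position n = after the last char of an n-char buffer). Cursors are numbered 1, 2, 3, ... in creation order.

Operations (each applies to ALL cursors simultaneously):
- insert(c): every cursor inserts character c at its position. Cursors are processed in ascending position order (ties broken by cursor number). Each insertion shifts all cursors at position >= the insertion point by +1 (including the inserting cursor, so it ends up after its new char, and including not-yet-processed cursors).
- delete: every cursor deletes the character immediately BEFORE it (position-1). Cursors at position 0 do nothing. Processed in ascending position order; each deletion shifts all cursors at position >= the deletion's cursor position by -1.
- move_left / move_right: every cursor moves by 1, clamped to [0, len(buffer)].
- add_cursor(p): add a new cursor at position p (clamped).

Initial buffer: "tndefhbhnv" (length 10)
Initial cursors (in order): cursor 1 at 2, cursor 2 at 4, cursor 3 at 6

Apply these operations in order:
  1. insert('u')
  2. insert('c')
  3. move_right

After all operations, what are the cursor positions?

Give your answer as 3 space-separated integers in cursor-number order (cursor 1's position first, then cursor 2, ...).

Answer: 5 9 13

Derivation:
After op 1 (insert('u')): buffer="tnudeufhubhnv" (len 13), cursors c1@3 c2@6 c3@9, authorship ..1..2..3....
After op 2 (insert('c')): buffer="tnucdeucfhucbhnv" (len 16), cursors c1@4 c2@8 c3@12, authorship ..11..22..33....
After op 3 (move_right): buffer="tnucdeucfhucbhnv" (len 16), cursors c1@5 c2@9 c3@13, authorship ..11..22..33....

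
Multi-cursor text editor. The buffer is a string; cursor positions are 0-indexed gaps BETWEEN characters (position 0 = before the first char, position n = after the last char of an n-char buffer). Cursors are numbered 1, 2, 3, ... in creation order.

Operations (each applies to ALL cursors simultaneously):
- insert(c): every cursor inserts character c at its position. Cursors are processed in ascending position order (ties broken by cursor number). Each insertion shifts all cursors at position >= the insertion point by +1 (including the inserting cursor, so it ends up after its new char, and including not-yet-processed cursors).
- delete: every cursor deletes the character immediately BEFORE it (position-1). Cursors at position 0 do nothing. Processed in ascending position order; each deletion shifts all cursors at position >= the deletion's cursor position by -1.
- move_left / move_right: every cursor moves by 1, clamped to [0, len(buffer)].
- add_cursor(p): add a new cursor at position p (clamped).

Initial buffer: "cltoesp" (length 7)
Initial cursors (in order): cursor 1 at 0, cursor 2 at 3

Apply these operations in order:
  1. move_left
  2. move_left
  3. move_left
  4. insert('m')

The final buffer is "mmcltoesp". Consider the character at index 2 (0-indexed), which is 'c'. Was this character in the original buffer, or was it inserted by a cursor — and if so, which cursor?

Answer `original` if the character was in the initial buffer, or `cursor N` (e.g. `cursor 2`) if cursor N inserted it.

Answer: original

Derivation:
After op 1 (move_left): buffer="cltoesp" (len 7), cursors c1@0 c2@2, authorship .......
After op 2 (move_left): buffer="cltoesp" (len 7), cursors c1@0 c2@1, authorship .......
After op 3 (move_left): buffer="cltoesp" (len 7), cursors c1@0 c2@0, authorship .......
After op 4 (insert('m')): buffer="mmcltoesp" (len 9), cursors c1@2 c2@2, authorship 12.......
Authorship (.=original, N=cursor N): 1 2 . . . . . . .
Index 2: author = original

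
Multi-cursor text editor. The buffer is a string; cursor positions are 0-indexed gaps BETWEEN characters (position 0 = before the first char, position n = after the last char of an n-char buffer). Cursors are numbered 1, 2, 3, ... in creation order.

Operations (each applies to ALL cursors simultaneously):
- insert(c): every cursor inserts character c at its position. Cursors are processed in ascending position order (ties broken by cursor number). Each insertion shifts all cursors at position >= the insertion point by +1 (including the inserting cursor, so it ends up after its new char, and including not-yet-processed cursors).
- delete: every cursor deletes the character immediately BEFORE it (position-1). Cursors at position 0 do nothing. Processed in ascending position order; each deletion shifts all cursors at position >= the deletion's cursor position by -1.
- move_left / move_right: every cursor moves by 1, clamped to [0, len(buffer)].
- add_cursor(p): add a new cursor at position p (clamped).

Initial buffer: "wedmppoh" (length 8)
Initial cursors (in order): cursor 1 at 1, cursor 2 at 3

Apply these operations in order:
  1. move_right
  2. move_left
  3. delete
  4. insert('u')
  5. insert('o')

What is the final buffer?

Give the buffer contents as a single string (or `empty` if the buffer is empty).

Answer: uoeuomppoh

Derivation:
After op 1 (move_right): buffer="wedmppoh" (len 8), cursors c1@2 c2@4, authorship ........
After op 2 (move_left): buffer="wedmppoh" (len 8), cursors c1@1 c2@3, authorship ........
After op 3 (delete): buffer="emppoh" (len 6), cursors c1@0 c2@1, authorship ......
After op 4 (insert('u')): buffer="ueumppoh" (len 8), cursors c1@1 c2@3, authorship 1.2.....
After op 5 (insert('o')): buffer="uoeuomppoh" (len 10), cursors c1@2 c2@5, authorship 11.22.....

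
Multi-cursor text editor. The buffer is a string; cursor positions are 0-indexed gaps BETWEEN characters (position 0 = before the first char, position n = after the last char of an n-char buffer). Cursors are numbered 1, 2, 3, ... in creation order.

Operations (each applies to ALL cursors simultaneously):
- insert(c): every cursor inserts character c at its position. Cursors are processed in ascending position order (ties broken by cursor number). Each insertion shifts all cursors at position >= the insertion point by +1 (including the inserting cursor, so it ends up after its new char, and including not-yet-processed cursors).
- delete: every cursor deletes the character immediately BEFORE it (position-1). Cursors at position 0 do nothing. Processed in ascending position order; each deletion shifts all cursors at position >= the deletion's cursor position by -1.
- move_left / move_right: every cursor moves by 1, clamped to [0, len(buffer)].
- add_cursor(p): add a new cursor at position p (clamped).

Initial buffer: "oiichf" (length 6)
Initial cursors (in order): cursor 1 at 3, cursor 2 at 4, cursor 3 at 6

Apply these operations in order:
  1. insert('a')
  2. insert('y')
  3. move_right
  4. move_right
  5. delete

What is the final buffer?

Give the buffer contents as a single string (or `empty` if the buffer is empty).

Answer: oiiaycyha

Derivation:
After op 1 (insert('a')): buffer="oiiacahfa" (len 9), cursors c1@4 c2@6 c3@9, authorship ...1.2..3
After op 2 (insert('y')): buffer="oiiaycayhfay" (len 12), cursors c1@5 c2@8 c3@12, authorship ...11.22..33
After op 3 (move_right): buffer="oiiaycayhfay" (len 12), cursors c1@6 c2@9 c3@12, authorship ...11.22..33
After op 4 (move_right): buffer="oiiaycayhfay" (len 12), cursors c1@7 c2@10 c3@12, authorship ...11.22..33
After op 5 (delete): buffer="oiiaycyha" (len 9), cursors c1@6 c2@8 c3@9, authorship ...11.2.3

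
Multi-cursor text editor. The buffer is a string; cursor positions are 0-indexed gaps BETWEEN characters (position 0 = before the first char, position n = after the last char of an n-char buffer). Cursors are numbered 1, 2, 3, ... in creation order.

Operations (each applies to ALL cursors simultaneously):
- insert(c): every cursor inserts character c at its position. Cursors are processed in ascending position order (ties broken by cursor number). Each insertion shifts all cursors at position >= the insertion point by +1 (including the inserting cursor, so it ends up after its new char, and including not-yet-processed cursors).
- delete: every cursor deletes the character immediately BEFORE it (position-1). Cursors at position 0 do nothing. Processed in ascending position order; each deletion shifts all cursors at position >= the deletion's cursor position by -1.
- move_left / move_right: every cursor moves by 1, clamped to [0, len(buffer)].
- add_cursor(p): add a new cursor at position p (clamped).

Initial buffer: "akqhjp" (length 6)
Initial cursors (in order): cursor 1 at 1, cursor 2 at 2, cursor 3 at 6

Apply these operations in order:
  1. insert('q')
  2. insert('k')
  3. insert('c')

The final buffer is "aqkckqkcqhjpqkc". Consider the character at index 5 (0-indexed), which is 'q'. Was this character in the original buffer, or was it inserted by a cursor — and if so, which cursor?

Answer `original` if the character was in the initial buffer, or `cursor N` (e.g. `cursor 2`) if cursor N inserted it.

Answer: cursor 2

Derivation:
After op 1 (insert('q')): buffer="aqkqqhjpq" (len 9), cursors c1@2 c2@4 c3@9, authorship .1.2....3
After op 2 (insert('k')): buffer="aqkkqkqhjpqk" (len 12), cursors c1@3 c2@6 c3@12, authorship .11.22....33
After op 3 (insert('c')): buffer="aqkckqkcqhjpqkc" (len 15), cursors c1@4 c2@8 c3@15, authorship .111.222....333
Authorship (.=original, N=cursor N): . 1 1 1 . 2 2 2 . . . . 3 3 3
Index 5: author = 2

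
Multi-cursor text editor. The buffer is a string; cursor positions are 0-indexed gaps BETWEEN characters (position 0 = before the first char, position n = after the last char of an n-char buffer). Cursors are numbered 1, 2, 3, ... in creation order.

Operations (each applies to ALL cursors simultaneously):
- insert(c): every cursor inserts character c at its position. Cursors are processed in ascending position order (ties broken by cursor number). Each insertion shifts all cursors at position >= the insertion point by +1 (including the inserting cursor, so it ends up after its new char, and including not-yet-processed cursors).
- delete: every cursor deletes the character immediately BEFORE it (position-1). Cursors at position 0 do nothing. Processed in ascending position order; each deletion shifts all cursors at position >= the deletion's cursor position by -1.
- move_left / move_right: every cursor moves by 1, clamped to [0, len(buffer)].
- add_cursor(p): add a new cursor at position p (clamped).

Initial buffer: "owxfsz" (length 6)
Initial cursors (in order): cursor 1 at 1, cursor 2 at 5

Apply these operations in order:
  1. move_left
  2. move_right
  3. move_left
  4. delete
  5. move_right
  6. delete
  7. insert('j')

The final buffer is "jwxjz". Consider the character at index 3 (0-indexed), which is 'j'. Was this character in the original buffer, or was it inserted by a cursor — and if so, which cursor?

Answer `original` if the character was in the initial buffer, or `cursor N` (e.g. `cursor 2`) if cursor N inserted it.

Answer: cursor 2

Derivation:
After op 1 (move_left): buffer="owxfsz" (len 6), cursors c1@0 c2@4, authorship ......
After op 2 (move_right): buffer="owxfsz" (len 6), cursors c1@1 c2@5, authorship ......
After op 3 (move_left): buffer="owxfsz" (len 6), cursors c1@0 c2@4, authorship ......
After op 4 (delete): buffer="owxsz" (len 5), cursors c1@0 c2@3, authorship .....
After op 5 (move_right): buffer="owxsz" (len 5), cursors c1@1 c2@4, authorship .....
After op 6 (delete): buffer="wxz" (len 3), cursors c1@0 c2@2, authorship ...
After op 7 (insert('j')): buffer="jwxjz" (len 5), cursors c1@1 c2@4, authorship 1..2.
Authorship (.=original, N=cursor N): 1 . . 2 .
Index 3: author = 2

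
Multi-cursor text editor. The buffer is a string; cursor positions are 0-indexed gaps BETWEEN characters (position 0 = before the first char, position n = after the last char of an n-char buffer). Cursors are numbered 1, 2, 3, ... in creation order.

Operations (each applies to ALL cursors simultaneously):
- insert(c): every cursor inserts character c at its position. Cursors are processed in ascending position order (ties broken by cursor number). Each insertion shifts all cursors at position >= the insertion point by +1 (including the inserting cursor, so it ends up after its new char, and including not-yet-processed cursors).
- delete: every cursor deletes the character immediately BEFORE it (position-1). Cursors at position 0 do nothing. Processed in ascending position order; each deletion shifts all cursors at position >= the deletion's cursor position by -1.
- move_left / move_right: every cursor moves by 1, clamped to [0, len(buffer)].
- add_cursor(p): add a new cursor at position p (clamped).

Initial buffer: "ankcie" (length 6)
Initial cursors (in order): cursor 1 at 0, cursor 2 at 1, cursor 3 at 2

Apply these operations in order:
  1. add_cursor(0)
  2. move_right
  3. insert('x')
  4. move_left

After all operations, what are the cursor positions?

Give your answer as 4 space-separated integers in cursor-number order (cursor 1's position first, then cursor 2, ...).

Answer: 2 4 6 2

Derivation:
After op 1 (add_cursor(0)): buffer="ankcie" (len 6), cursors c1@0 c4@0 c2@1 c3@2, authorship ......
After op 2 (move_right): buffer="ankcie" (len 6), cursors c1@1 c4@1 c2@2 c3@3, authorship ......
After op 3 (insert('x')): buffer="axxnxkxcie" (len 10), cursors c1@3 c4@3 c2@5 c3@7, authorship .14.2.3...
After op 4 (move_left): buffer="axxnxkxcie" (len 10), cursors c1@2 c4@2 c2@4 c3@6, authorship .14.2.3...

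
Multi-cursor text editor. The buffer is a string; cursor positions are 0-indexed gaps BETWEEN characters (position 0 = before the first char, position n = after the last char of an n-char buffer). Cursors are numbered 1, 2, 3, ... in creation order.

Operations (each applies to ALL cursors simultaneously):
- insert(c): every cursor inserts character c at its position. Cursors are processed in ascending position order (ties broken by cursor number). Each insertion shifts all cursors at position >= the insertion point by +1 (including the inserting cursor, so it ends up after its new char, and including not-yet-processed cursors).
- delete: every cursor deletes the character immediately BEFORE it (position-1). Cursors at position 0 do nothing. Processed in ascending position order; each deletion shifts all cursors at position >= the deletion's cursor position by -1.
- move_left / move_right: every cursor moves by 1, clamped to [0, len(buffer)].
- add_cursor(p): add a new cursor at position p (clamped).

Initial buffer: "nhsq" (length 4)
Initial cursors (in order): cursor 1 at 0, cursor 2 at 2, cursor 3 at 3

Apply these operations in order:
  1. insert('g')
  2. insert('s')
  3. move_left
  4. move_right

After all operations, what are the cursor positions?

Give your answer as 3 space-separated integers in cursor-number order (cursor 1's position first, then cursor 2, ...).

Answer: 2 6 9

Derivation:
After op 1 (insert('g')): buffer="gnhgsgq" (len 7), cursors c1@1 c2@4 c3@6, authorship 1..2.3.
After op 2 (insert('s')): buffer="gsnhgssgsq" (len 10), cursors c1@2 c2@6 c3@9, authorship 11..22.33.
After op 3 (move_left): buffer="gsnhgssgsq" (len 10), cursors c1@1 c2@5 c3@8, authorship 11..22.33.
After op 4 (move_right): buffer="gsnhgssgsq" (len 10), cursors c1@2 c2@6 c3@9, authorship 11..22.33.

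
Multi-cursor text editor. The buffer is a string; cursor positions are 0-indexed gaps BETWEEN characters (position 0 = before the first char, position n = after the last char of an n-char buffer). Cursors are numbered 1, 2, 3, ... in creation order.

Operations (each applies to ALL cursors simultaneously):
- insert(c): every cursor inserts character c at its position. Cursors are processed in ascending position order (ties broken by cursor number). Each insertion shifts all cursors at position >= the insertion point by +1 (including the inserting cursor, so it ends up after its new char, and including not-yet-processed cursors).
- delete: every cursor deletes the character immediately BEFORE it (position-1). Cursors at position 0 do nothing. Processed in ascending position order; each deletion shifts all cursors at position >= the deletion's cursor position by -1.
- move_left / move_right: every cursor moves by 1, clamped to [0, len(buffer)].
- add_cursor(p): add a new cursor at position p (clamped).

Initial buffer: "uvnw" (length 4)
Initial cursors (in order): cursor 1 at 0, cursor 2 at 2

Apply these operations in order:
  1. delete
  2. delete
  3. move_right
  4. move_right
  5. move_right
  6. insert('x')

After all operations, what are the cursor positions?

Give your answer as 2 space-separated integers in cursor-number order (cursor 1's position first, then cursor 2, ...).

Answer: 4 4

Derivation:
After op 1 (delete): buffer="unw" (len 3), cursors c1@0 c2@1, authorship ...
After op 2 (delete): buffer="nw" (len 2), cursors c1@0 c2@0, authorship ..
After op 3 (move_right): buffer="nw" (len 2), cursors c1@1 c2@1, authorship ..
After op 4 (move_right): buffer="nw" (len 2), cursors c1@2 c2@2, authorship ..
After op 5 (move_right): buffer="nw" (len 2), cursors c1@2 c2@2, authorship ..
After op 6 (insert('x')): buffer="nwxx" (len 4), cursors c1@4 c2@4, authorship ..12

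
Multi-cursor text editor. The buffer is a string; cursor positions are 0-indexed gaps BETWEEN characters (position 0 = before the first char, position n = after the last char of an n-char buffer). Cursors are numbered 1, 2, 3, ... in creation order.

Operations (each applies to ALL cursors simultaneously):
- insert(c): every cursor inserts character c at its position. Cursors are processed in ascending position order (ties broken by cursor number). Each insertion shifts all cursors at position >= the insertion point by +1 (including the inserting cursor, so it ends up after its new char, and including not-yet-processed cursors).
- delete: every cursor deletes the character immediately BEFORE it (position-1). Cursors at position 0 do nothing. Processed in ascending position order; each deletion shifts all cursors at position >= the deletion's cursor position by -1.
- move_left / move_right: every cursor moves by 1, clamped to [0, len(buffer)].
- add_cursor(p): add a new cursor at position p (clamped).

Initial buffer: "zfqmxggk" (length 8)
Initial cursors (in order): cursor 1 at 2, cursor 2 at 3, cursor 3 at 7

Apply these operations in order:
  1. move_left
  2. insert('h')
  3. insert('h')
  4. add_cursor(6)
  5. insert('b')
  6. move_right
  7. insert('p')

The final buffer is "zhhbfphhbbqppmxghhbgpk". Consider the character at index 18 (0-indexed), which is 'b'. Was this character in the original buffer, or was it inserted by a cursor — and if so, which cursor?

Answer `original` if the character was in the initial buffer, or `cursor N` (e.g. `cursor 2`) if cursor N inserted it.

After op 1 (move_left): buffer="zfqmxggk" (len 8), cursors c1@1 c2@2 c3@6, authorship ........
After op 2 (insert('h')): buffer="zhfhqmxghgk" (len 11), cursors c1@2 c2@4 c3@9, authorship .1.2....3..
After op 3 (insert('h')): buffer="zhhfhhqmxghhgk" (len 14), cursors c1@3 c2@6 c3@12, authorship .11.22....33..
After op 4 (add_cursor(6)): buffer="zhhfhhqmxghhgk" (len 14), cursors c1@3 c2@6 c4@6 c3@12, authorship .11.22....33..
After op 5 (insert('b')): buffer="zhhbfhhbbqmxghhbgk" (len 18), cursors c1@4 c2@9 c4@9 c3@16, authorship .111.2224....333..
After op 6 (move_right): buffer="zhhbfhhbbqmxghhbgk" (len 18), cursors c1@5 c2@10 c4@10 c3@17, authorship .111.2224....333..
After op 7 (insert('p')): buffer="zhhbfphhbbqppmxghhbgpk" (len 22), cursors c1@6 c2@13 c4@13 c3@21, authorship .111.12224.24...333.3.
Authorship (.=original, N=cursor N): . 1 1 1 . 1 2 2 2 4 . 2 4 . . . 3 3 3 . 3 .
Index 18: author = 3

Answer: cursor 3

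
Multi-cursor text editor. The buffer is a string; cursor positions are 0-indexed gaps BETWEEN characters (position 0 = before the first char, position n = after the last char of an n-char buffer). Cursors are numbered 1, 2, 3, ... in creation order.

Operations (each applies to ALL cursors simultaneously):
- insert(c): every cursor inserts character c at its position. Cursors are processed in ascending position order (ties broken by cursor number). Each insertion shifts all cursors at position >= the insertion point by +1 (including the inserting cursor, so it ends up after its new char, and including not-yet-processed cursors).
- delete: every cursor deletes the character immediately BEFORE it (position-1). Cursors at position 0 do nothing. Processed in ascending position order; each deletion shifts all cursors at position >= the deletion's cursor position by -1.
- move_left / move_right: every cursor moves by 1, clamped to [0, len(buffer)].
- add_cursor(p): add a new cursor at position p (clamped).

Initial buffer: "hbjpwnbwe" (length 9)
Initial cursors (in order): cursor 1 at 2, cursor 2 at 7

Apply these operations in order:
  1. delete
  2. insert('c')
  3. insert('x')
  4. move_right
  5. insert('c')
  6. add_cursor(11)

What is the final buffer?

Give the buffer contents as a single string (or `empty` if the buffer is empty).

Answer: hcxjcpwncxwce

Derivation:
After op 1 (delete): buffer="hjpwnwe" (len 7), cursors c1@1 c2@5, authorship .......
After op 2 (insert('c')): buffer="hcjpwncwe" (len 9), cursors c1@2 c2@7, authorship .1....2..
After op 3 (insert('x')): buffer="hcxjpwncxwe" (len 11), cursors c1@3 c2@9, authorship .11....22..
After op 4 (move_right): buffer="hcxjpwncxwe" (len 11), cursors c1@4 c2@10, authorship .11....22..
After op 5 (insert('c')): buffer="hcxjcpwncxwce" (len 13), cursors c1@5 c2@12, authorship .11.1...22.2.
After op 6 (add_cursor(11)): buffer="hcxjcpwncxwce" (len 13), cursors c1@5 c3@11 c2@12, authorship .11.1...22.2.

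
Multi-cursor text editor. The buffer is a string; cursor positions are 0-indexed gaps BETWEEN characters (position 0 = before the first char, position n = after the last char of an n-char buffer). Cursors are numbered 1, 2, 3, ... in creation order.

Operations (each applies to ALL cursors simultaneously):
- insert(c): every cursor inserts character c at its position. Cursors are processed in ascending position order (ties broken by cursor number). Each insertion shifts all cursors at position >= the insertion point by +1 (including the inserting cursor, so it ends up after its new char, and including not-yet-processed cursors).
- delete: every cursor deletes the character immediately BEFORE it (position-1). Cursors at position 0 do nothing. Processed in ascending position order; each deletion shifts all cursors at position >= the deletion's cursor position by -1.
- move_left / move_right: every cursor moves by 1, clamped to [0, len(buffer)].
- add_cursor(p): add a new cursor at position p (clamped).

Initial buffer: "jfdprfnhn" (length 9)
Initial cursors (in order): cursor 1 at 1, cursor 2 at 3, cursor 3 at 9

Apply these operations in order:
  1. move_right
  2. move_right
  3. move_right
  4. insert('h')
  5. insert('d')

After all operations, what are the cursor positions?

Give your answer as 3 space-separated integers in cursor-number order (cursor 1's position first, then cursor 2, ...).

After op 1 (move_right): buffer="jfdprfnhn" (len 9), cursors c1@2 c2@4 c3@9, authorship .........
After op 2 (move_right): buffer="jfdprfnhn" (len 9), cursors c1@3 c2@5 c3@9, authorship .........
After op 3 (move_right): buffer="jfdprfnhn" (len 9), cursors c1@4 c2@6 c3@9, authorship .........
After op 4 (insert('h')): buffer="jfdphrfhnhnh" (len 12), cursors c1@5 c2@8 c3@12, authorship ....1..2...3
After op 5 (insert('d')): buffer="jfdphdrfhdnhnhd" (len 15), cursors c1@6 c2@10 c3@15, authorship ....11..22...33

Answer: 6 10 15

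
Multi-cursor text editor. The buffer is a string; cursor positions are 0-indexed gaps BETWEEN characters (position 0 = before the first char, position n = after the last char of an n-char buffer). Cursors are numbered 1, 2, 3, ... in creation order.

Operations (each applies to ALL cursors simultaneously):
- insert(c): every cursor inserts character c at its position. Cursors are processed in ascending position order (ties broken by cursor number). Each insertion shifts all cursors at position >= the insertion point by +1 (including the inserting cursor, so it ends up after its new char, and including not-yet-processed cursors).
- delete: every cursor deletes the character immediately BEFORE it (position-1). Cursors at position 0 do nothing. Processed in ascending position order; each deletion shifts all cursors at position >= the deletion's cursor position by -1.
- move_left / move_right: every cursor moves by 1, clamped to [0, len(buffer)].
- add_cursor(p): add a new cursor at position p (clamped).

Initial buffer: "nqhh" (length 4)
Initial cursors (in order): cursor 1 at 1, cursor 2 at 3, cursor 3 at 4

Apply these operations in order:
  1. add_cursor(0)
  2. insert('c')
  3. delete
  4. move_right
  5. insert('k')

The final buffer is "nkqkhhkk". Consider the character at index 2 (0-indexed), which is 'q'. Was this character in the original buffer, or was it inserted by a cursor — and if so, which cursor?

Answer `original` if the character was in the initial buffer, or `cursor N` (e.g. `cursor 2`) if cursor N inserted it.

After op 1 (add_cursor(0)): buffer="nqhh" (len 4), cursors c4@0 c1@1 c2@3 c3@4, authorship ....
After op 2 (insert('c')): buffer="cncqhchc" (len 8), cursors c4@1 c1@3 c2@6 c3@8, authorship 4.1..2.3
After op 3 (delete): buffer="nqhh" (len 4), cursors c4@0 c1@1 c2@3 c3@4, authorship ....
After op 4 (move_right): buffer="nqhh" (len 4), cursors c4@1 c1@2 c2@4 c3@4, authorship ....
After op 5 (insert('k')): buffer="nkqkhhkk" (len 8), cursors c4@2 c1@4 c2@8 c3@8, authorship .4.1..23
Authorship (.=original, N=cursor N): . 4 . 1 . . 2 3
Index 2: author = original

Answer: original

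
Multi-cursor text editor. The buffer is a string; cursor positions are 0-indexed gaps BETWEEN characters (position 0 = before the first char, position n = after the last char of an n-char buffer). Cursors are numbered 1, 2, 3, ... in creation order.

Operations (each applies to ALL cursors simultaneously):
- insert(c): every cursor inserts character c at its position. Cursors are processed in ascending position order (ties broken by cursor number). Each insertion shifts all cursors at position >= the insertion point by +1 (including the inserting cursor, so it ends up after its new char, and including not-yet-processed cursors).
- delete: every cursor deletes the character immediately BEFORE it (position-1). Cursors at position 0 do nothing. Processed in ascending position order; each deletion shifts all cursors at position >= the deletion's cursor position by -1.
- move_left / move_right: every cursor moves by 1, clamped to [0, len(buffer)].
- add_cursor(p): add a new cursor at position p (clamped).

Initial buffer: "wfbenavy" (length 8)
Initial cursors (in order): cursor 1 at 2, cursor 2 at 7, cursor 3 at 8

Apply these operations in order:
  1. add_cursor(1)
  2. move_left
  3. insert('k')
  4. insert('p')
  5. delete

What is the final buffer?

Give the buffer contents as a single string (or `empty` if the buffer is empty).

After op 1 (add_cursor(1)): buffer="wfbenavy" (len 8), cursors c4@1 c1@2 c2@7 c3@8, authorship ........
After op 2 (move_left): buffer="wfbenavy" (len 8), cursors c4@0 c1@1 c2@6 c3@7, authorship ........
After op 3 (insert('k')): buffer="kwkfbenakvky" (len 12), cursors c4@1 c1@3 c2@9 c3@11, authorship 4.1.....2.3.
After op 4 (insert('p')): buffer="kpwkpfbenakpvkpy" (len 16), cursors c4@2 c1@5 c2@12 c3@15, authorship 44.11.....22.33.
After op 5 (delete): buffer="kwkfbenakvky" (len 12), cursors c4@1 c1@3 c2@9 c3@11, authorship 4.1.....2.3.

Answer: kwkfbenakvky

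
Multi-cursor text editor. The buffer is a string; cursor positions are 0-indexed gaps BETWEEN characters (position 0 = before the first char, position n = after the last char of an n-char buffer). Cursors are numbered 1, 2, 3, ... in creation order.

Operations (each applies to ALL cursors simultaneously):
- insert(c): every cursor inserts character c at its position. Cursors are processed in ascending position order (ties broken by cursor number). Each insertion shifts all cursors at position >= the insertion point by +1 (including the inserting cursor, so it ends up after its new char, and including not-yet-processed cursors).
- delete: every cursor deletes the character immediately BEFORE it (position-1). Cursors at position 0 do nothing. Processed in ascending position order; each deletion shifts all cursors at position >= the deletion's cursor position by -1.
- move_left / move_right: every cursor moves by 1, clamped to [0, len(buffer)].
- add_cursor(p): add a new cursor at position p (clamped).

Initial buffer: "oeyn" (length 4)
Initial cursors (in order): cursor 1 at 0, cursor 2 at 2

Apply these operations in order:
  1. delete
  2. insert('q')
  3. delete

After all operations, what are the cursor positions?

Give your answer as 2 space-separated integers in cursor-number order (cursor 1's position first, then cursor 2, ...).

Answer: 0 1

Derivation:
After op 1 (delete): buffer="oyn" (len 3), cursors c1@0 c2@1, authorship ...
After op 2 (insert('q')): buffer="qoqyn" (len 5), cursors c1@1 c2@3, authorship 1.2..
After op 3 (delete): buffer="oyn" (len 3), cursors c1@0 c2@1, authorship ...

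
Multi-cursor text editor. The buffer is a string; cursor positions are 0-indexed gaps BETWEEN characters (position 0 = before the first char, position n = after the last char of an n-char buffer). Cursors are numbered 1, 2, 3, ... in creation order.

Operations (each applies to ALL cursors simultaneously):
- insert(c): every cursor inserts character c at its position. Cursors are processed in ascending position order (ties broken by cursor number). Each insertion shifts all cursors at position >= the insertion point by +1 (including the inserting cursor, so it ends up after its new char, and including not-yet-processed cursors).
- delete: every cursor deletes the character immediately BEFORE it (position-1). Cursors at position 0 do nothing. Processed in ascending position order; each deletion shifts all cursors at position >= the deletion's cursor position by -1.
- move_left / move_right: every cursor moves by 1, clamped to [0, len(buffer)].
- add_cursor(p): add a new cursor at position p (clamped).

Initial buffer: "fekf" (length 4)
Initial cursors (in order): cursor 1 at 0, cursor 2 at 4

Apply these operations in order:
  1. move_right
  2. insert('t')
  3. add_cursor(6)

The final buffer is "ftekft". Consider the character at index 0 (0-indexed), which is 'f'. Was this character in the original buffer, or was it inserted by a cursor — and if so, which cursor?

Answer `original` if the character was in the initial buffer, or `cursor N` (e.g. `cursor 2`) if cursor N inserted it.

Answer: original

Derivation:
After op 1 (move_right): buffer="fekf" (len 4), cursors c1@1 c2@4, authorship ....
After op 2 (insert('t')): buffer="ftekft" (len 6), cursors c1@2 c2@6, authorship .1...2
After op 3 (add_cursor(6)): buffer="ftekft" (len 6), cursors c1@2 c2@6 c3@6, authorship .1...2
Authorship (.=original, N=cursor N): . 1 . . . 2
Index 0: author = original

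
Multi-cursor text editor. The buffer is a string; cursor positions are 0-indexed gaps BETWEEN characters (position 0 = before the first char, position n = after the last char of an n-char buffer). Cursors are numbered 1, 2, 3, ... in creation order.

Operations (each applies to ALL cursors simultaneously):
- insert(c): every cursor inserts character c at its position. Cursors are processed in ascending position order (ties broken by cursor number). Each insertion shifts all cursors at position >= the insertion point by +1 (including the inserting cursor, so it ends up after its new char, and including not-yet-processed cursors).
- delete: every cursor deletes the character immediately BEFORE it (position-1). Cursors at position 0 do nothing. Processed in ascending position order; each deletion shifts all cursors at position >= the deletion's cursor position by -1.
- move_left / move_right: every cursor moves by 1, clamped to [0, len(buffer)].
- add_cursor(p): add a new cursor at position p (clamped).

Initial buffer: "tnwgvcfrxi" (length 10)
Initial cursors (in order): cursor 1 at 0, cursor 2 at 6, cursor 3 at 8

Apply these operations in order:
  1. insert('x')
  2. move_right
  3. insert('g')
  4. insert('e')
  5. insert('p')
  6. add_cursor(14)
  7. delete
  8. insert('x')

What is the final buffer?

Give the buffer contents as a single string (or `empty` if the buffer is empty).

After op 1 (insert('x')): buffer="xtnwgvcxfrxxi" (len 13), cursors c1@1 c2@8 c3@11, authorship 1......2..3..
After op 2 (move_right): buffer="xtnwgvcxfrxxi" (len 13), cursors c1@2 c2@9 c3@12, authorship 1......2..3..
After op 3 (insert('g')): buffer="xtgnwgvcxfgrxxgi" (len 16), cursors c1@3 c2@11 c3@15, authorship 1.1.....2.2.3.3.
After op 4 (insert('e')): buffer="xtgenwgvcxfgerxxgei" (len 19), cursors c1@4 c2@13 c3@18, authorship 1.11.....2.22.3.33.
After op 5 (insert('p')): buffer="xtgepnwgvcxfgeprxxgepi" (len 22), cursors c1@5 c2@15 c3@21, authorship 1.111.....2.222.3.333.
After op 6 (add_cursor(14)): buffer="xtgepnwgvcxfgeprxxgepi" (len 22), cursors c1@5 c4@14 c2@15 c3@21, authorship 1.111.....2.222.3.333.
After op 7 (delete): buffer="xtgenwgvcxfgrxxgei" (len 18), cursors c1@4 c2@12 c4@12 c3@17, authorship 1.11.....2.2.3.33.
After op 8 (insert('x')): buffer="xtgexnwgvcxfgxxrxxgexi" (len 22), cursors c1@5 c2@15 c4@15 c3@21, authorship 1.111.....2.224.3.333.

Answer: xtgexnwgvcxfgxxrxxgexi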